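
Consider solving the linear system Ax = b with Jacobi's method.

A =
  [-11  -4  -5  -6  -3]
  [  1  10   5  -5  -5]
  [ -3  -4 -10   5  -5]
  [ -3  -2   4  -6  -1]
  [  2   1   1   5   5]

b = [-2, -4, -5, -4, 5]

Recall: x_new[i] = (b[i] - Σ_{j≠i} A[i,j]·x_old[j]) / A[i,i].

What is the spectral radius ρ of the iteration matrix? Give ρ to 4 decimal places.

Let D = diag(-11, 10, -10, -6, 5); L, U the strict triangles.
Jacobi: T = -D⁻¹(L+U), T[4,3] = -(5)/(5) = -1.0000; T[4,4] = 0.
  T[0,:] = [+0.0000 -0.3636 -0.4545 -0.5455 -0.2727]
  T[1,:] = [-0.1000 +0.0000 -0.5000 +0.5000 +0.5000]
  T[2,:] = [-0.3000 -0.4000 +0.0000 +0.5000 -0.5000]
  T[3,:] = [-0.5000 -0.3333 +0.6667 +0.0000 -0.1667]
  T[4,:] = [-0.4000 -0.2000 -0.2000 -1.0000 +0.0000]
|eigenvalues of T|: 1.1771, 0.7834, 0.5563, 0.5563, 0.4023.
ρ(T) = max|λ| = 1.1771; 1.1771 > 1: divergent.

1.1771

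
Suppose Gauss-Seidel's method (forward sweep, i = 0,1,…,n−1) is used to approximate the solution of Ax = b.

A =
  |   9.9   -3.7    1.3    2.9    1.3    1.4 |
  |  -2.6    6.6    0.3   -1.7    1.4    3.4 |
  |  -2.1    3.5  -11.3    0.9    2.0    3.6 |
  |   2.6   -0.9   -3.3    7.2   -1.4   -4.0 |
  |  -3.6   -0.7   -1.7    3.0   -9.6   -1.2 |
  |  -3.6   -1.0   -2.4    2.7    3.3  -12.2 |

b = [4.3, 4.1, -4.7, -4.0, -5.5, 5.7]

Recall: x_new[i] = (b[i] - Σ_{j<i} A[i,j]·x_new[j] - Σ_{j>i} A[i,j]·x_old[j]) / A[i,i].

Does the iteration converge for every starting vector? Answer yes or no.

yes

Write A = D+L+U with D = diag(9.9, 6.6, -11.3, 7.2, -9.6, -12.2).
T_GS = -(D+L)⁻¹U: row 0 first, T[0,4] = -(1.3)/(9.9) = -0.1313; later rows by forward substitution.
  T[0,:] = [+0.0000, +0.3737, -0.1313, -0.2929, -0.1313, -0.1414]
  T[1,:] = [+0.0000, +0.1472, -0.0972, +0.1422, -0.2639, -0.5709]
  T[2,:] = [+0.0000, -0.0239, -0.0057, +0.1781, +0.1197, +0.1680]
  T[3,:] = [+0.0000, -0.1275, +0.0327, +0.2052, +0.2637, +0.6123]
  T[4,:] = [+0.0000, -0.1865, +0.0675, +0.1321, +0.1297, +0.1312]
  T[5,:] = [+0.0000, -0.1963, +0.0733, +0.1209, +0.1303, +0.2265]
|λ(T)| sorted: 0.7943, 0.2752, 0.1384, 0.0366, 0.0088, 0.0000.
ρ = 0.7943; 0.7943 < 1, so it converges for any x₀.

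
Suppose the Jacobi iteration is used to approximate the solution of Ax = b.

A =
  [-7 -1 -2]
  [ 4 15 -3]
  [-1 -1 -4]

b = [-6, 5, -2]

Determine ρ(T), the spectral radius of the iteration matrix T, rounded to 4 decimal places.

Diagonal D = diag(-7, 15, -4); L, U strict lower/upper.
Jacobi: T = -D⁻¹(L+U), T[1,2] = -(-3)/(15) = +0.2000; T[1,1] = 0.
  T[0,:] = [+0.0000, -0.1429, -0.2857]
  T[1,:] = [-0.2667, +0.0000, +0.2000]
  T[2,:] = [-0.2500, -0.2500, +0.0000]
|λ(T)| sorted: 0.3125, 0.1952, 0.1952.
ρ(T) = max|λ| = 0.3125; 0.3125 < 1 ⇒ converges.

0.3125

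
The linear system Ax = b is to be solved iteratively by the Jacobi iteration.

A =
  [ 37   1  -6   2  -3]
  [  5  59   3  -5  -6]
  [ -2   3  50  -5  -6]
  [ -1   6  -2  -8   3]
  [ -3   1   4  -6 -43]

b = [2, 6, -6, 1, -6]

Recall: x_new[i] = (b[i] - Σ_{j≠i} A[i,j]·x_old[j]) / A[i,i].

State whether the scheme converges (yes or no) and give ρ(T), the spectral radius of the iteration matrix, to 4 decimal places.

Diagonal D = diag(37, 59, 50, -8, -43); L, U strict lower/upper.
Jacobi: T = -D⁻¹(L+U), T[4,2] = -(4)/(-43) = +0.0930; T[4,4] = 0.
  T[0,:] = [+0.0000, -0.0270, +0.1622, -0.0541, +0.0811]
  T[1,:] = [-0.0847, +0.0000, -0.0508, +0.0847, +0.1017]
  T[2,:] = [+0.0400, -0.0600, +0.0000, +0.1000, +0.1200]
  T[3,:] = [-0.1250, +0.7500, -0.2500, +0.0000, +0.3750]
  T[4,:] = [-0.0698, +0.0233, +0.0930, -0.1395, +0.0000]
|roots of det(T-λI)|: 0.1998, 0.1662, 0.1662, 0.1464, 0.1464.
ρ = 0.1998; 0.1998 < 1, so it converges for any x₀.

yes, ρ = 0.1998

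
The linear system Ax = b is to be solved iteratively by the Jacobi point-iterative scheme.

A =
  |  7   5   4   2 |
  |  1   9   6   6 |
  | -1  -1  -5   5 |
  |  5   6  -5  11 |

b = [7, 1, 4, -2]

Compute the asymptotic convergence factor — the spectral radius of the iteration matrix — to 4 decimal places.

1.1584

Split A = D + L + U, D = diag(7, 9, -5, 11).
T_J = -D⁻¹(L+U): T[3,1] = -(6)/(11) = -0.5455; T[3,3] = 0.
  T[0,:] = [+0.0000  -0.7143  -0.5714  -0.2857]
  T[1,:] = [-0.1111  +0.0000  -0.6667  -0.6667]
  T[2,:] = [-0.2000  -0.2000  +0.0000  +1.0000]
  T[3,:] = [-0.4545  -0.5455  +0.4545  +0.0000]
eigenvalue magnitudes: 1.1584, 0.8423, 0.8423, 0.4098.
spectral radius ρ = 1.1584; 1.1584 > 1: divergent.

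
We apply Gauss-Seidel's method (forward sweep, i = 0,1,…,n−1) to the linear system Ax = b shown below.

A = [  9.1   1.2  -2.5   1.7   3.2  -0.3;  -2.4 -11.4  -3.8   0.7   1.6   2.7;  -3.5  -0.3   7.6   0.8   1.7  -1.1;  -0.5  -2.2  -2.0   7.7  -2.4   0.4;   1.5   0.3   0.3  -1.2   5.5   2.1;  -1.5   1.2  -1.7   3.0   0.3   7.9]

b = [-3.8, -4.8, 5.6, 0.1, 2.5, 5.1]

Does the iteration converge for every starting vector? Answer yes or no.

yes

Let D = diag(9.1, -11.4, 7.6, 7.7, 5.5, 7.9); L, U the strict triangles.
T_GS = -(D+L)⁻¹U: row 0 first, T[0,2] = -(-2.5)/(9.1) = +0.2747; later rows by forward substitution.
  T[0,:] = [+0.0000 -0.1319 +0.2747 -0.1868 -0.3516 +0.0330]
  T[1,:] = [+0.0000 +0.0278 -0.3912 +0.1007 +0.2144 +0.2299]
  T[2,:] = [+0.0000 -0.0596 +0.1111 -0.1873 -0.3772 +0.1690]
  T[3,:] = [+0.0000 -0.0161 -0.0651 -0.0320 +0.2521 +0.0598]
  T[4,:] = [+0.0000 +0.0342 -0.0738 +0.0487 +0.1598 -0.3995]
  T[5,:] = [+0.0000 -0.0373 +0.1630 -0.0808 -0.2823 +0.0002]
|λ(T)| sorted: 0.6405, 0.2277, 0.0915, 0.0915, 0.0856, 0.0000.
spectral radius ρ = 0.6405; 0.6405 < 1 ⇒ converges.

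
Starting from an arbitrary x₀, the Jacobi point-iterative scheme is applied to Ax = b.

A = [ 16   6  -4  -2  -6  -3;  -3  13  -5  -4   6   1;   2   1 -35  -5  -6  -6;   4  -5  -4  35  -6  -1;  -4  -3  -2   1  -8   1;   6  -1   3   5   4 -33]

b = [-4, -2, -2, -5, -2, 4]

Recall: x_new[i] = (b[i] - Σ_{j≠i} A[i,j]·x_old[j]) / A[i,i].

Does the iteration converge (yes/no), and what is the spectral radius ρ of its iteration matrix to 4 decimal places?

yes, ρ = 0.5518

Split A = D + L + U, D = diag(16, 13, -35, 35, -8, -33).
Jacobi: T = -D⁻¹(L+U), T[5,0] = -(6)/(-33) = +0.1818; T[5,5] = 0.
  T[0,:] = [+0.0000  -0.3750  +0.2500  +0.1250  +0.3750  +0.1875]
  T[1,:] = [+0.2308  +0.0000  +0.3846  +0.3077  -0.4615  -0.0769]
  T[2,:] = [+0.0571  +0.0286  +0.0000  -0.1429  -0.1714  -0.1714]
  T[3,:] = [-0.1143  +0.1429  +0.1143  +0.0000  +0.1714  +0.0286]
  T[4,:] = [-0.5000  -0.3750  -0.2500  +0.1250  +0.0000  +0.1250]
  T[5,:] = [+0.1818  -0.0303  +0.0909  +0.1515  +0.1212  +0.0000]
|roots of det(T-λI)|: 0.5518, 0.3667, 0.3667, 0.3555, 0.3555, 0.1408.
ρ(T) = max|λ| = 0.5518; 0.5518 < 1: convergent.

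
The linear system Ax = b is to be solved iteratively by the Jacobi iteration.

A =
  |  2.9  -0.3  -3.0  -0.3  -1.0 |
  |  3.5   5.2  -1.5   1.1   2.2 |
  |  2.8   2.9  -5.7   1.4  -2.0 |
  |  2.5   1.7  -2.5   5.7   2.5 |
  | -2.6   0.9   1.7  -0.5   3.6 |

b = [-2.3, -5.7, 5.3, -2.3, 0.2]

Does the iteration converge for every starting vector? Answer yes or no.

Split A = D + L + U, D = diag(2.9, 5.2, -5.7, 5.7, 3.6).
T_J = -D⁻¹(L+U): T[4,3] = -(-0.5)/(3.6) = +0.1389; T[4,4] = 0.
  T[0,:] = [+0.0000 +0.1034 +1.0345 +0.1034 +0.3448]
  T[1,:] = [-0.6731 +0.0000 +0.2885 -0.2115 -0.4231]
  T[2,:] = [+0.4912 +0.5088 +0.0000 +0.2456 -0.3509]
  T[3,:] = [-0.4386 -0.2982 +0.4386 +0.0000 -0.4386]
  T[4,:] = [+0.7222 -0.2500 -0.4722 +0.1389 +0.0000]
eigenvalue magnitudes: 1.2307, 0.8685, 0.8685, 0.3827, 0.1408.
spectral radius ρ = 1.2307; 1.2307 > 1: divergent.

no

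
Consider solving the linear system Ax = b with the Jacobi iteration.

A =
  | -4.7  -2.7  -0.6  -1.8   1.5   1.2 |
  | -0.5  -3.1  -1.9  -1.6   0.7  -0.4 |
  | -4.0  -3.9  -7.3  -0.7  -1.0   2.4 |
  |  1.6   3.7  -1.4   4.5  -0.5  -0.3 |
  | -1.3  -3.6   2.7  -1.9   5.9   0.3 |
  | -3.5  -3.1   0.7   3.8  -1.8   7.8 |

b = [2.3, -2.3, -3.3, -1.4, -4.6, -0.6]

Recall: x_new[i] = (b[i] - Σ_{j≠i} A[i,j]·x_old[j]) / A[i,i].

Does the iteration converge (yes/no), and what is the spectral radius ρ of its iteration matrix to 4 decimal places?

no, ρ = 1.2288

Write A = D+L+U with D = diag(-4.7, -3.1, -7.3, 4.5, 5.9, 7.8).
T_J = -D⁻¹(L+U): T[5,2] = -(0.7)/(7.8) = -0.0897; T[5,5] = 0.
  T[0,:] = [+0.0000, -0.5745, -0.1277, -0.3830, +0.3191, +0.2553]
  T[1,:] = [-0.1613, +0.0000, -0.6129, -0.5161, +0.2258, -0.1290]
  T[2,:] = [-0.5479, -0.5342, +0.0000, -0.0959, -0.1370, +0.3288]
  T[3,:] = [-0.3556, -0.8222, +0.3111, +0.0000, +0.1111, +0.0667]
  T[4,:] = [+0.2203, +0.6102, -0.4576, +0.3220, +0.0000, -0.0508]
  T[5,:] = [+0.4487, +0.3974, -0.0897, -0.4872, +0.2308, +0.0000]
eigenvalue magnitudes: 1.2288, 0.7009, 0.4728, 0.4694, 0.4694, 0.0826.
ρ(T) = max|λ| = 1.2288; 1.2288 > 1: divergent.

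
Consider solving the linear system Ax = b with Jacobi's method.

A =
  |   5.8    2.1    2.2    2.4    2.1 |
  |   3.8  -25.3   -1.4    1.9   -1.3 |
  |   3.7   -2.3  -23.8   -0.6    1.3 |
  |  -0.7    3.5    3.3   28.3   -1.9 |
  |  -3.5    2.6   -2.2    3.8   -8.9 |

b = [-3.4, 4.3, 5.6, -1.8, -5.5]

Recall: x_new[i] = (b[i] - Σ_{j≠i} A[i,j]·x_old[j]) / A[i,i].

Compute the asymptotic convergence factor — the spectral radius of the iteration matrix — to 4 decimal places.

0.3634

A = D + L + U where D = diag(5.8, -25.3, -23.8, 28.3, -8.9).
Jacobi T = -D⁻¹(L+U): T[2,3] = -(-0.6)/(-23.8) = -0.0252; T[2,2] = 0.
  T[0,:] = [+0.0000 -0.3621 -0.3793 -0.4138 -0.3621]
  T[1,:] = [+0.1502 +0.0000 -0.0553 +0.0751 -0.0514]
  T[2,:] = [+0.1555 -0.0966 +0.0000 -0.0252 +0.0546]
  T[3,:] = [+0.0247 -0.1237 -0.1166 +0.0000 +0.0671]
  T[4,:] = [-0.3933 +0.2921 -0.2472 +0.4270 +0.0000]
|λ(T)| sorted: 0.3634, 0.2851, 0.2851, 0.1266, 0.0126.
ρ(T) = max|λ| = 0.3634; 0.3634 < 1, so it converges for any x₀.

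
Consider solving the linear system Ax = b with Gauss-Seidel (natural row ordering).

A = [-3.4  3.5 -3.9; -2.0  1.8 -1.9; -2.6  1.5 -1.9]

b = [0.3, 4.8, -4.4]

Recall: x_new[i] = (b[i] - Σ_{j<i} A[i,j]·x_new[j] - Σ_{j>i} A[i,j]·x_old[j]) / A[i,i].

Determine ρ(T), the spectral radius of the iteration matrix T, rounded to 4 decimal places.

1.6263

Write A = D+L+U with D = diag(-3.4, 1.8, -1.9).
T_GS = -(D+L)⁻¹U: row 0 first, T[0,1] = -(3.5)/(-3.4) = +1.0294; later rows by forward substitution.
  T[0,:] = [+0.0000 +1.0294 -1.1471]
  T[1,:] = [+0.0000 +1.1438 -0.2190]
  T[2,:] = [+0.0000 -0.5057 +1.3968]
|roots of det(T-λI)|: 1.6263, 0.9143, 0.0000.
ρ(T) = max|λ| = 1.6263; 1.6263 > 1, so it fails to converge.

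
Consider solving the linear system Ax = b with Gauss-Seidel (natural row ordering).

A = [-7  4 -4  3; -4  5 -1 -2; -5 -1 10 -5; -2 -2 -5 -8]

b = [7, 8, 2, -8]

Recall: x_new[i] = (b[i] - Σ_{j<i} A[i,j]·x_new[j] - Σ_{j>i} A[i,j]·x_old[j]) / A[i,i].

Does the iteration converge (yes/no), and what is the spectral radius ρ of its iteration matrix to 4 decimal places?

Write A = D+L+U with D = diag(-7, 5, 10, -8).
GS T = -(D+L)⁻¹U: row 0 first, T[0,1] = -(4)/(-7) = +0.5714; later rows by forward substitution.
  T[0,:] = [+0.0000  +0.5714  -0.5714  +0.4286]
  T[1,:] = [+0.0000  +0.4571  -0.2571  +0.7429]
  T[2,:] = [+0.0000  +0.3314  -0.3114  +0.7886]
  T[3,:] = [+0.0000  -0.4643  +0.4018  -0.7857]
eigenvalue magnitudes: 0.8330, 0.1310, 0.1310, 0.0000.
ρ(T) = max|λ| = 0.8330; 0.8330 < 1, so it converges for any x₀.

yes, ρ = 0.8330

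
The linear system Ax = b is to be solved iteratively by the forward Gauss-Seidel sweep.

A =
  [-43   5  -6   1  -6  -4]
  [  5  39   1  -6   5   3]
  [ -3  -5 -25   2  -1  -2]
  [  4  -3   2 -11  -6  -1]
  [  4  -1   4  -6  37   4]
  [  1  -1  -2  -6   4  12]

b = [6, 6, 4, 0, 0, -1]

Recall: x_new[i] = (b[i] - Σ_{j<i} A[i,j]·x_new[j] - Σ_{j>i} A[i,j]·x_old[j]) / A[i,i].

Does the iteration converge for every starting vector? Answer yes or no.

A = D + L + U where D = diag(-43, 39, -25, -11, 37, 12).
T_GS = -(D+L)⁻¹U: row 0 first, T[0,2] = -(-6)/(-43) = -0.1395; later rows by forward substitution.
  T[0,:] = [+0.0000, +0.1163, -0.1395, +0.0233, -0.1395, -0.0930]
  T[1,:] = [+0.0000, -0.0149, -0.0078, +0.1509, -0.1103, -0.0650]
  T[2,:] = [+0.0000, -0.0110, +0.0183, +0.0470, -0.0012, -0.0558]
  T[3,:] = [+0.0000, +0.0444, -0.0453, -0.0241, -0.5663, -0.1172]
  T[4,:] = [+0.0000, -0.0046, +0.0056, -0.0074, -0.0796, -0.1128]
  T[5,:] = [+0.0000, +0.0109, -0.0105, +0.0089, -0.2544, -0.0280]
moduli |λ_i(T)| = 0.2318, 0.1481, 0.0780, 0.0209, 0.0209, 0.0000.
spectral radius ρ = 0.2318; 0.2318 < 1: convergent.

yes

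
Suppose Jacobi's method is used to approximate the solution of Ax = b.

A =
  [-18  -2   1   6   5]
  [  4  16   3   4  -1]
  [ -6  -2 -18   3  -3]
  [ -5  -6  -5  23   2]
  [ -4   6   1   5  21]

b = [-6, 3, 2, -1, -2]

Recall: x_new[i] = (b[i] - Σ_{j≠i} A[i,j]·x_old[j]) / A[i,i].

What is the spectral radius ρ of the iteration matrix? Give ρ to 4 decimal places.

Split A = D + L + U, D = diag(-18, 16, -18, 23, 21).
T_J = -D⁻¹(L+U): T[0,4] = -(5)/(-18) = +0.2778; T[0,0] = 0.
  T[0,:] = [+0.0000 -0.1111 +0.0556 +0.3333 +0.2778]
  T[1,:] = [-0.2500 +0.0000 -0.1875 -0.2500 +0.0625]
  T[2,:] = [-0.3333 -0.1111 +0.0000 +0.1667 -0.1667]
  T[3,:] = [+0.2174 +0.2609 +0.2174 +0.0000 -0.0870]
  T[4,:] = [+0.1905 -0.2857 -0.0476 -0.2381 +0.0000]
eigenvalue magnitudes: 0.5138, 0.3678, 0.3678, 0.1935, 0.1935.
spectral radius ρ = 0.5138; 0.5138 < 1 ⇒ converges.

0.5138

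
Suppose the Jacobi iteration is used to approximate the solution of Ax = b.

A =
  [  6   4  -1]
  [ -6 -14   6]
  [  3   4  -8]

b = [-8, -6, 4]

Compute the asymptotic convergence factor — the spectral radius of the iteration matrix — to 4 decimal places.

0.8542

Split A = D + L + U, D = diag(6, -14, -8).
T_J = -D⁻¹(L+U): T[2,0] = -(3)/(-8) = +0.3750; T[2,2] = 0.
  T[0,:] = [+0.0000, -0.6667, +0.1667]
  T[1,:] = [-0.4286, +0.0000, +0.4286]
  T[2,:] = [+0.3750, +0.5000, +0.0000]
moduli |λ_i(T)| = 0.8542, 0.5504, 0.3038.
spectral radius ρ = 0.8542; 0.8542 < 1: convergent.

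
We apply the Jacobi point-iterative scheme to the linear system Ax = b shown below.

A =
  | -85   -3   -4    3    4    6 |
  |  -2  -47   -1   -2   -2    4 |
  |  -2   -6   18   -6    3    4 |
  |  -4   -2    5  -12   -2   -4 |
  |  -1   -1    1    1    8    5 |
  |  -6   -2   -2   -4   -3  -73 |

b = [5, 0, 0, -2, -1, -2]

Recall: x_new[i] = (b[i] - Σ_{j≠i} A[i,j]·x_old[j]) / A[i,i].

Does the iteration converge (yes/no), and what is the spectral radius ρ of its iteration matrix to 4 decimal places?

Diagonal D = diag(-85, -47, 18, -12, 8, -73); L, U strict lower/upper.
Jacobi: T = -D⁻¹(L+U), T[0,5] = -(6)/(-85) = +0.0706; T[0,0] = 0.
  T[0,:] = [+0.0000 -0.0353 -0.0471 +0.0353 +0.0471 +0.0706]
  T[1,:] = [-0.0426 +0.0000 -0.0213 -0.0426 -0.0426 +0.0851]
  T[2,:] = [+0.1111 +0.3333 +0.0000 +0.3333 -0.1667 -0.2222]
  T[3,:] = [-0.3333 -0.1667 +0.4167 +0.0000 -0.1667 -0.3333]
  T[4,:] = [+0.1250 +0.1250 -0.1250 -0.1250 +0.0000 -0.6250]
  T[5,:] = [-0.0822 -0.0274 -0.0274 -0.0548 -0.0411 +0.0000]
moduli |λ_i(T)| = 0.4704, 0.3233, 0.2352, 0.1686, 0.0742, 0.0062.
ρ = 0.4704; 0.4704 < 1: convergent.

yes, ρ = 0.4704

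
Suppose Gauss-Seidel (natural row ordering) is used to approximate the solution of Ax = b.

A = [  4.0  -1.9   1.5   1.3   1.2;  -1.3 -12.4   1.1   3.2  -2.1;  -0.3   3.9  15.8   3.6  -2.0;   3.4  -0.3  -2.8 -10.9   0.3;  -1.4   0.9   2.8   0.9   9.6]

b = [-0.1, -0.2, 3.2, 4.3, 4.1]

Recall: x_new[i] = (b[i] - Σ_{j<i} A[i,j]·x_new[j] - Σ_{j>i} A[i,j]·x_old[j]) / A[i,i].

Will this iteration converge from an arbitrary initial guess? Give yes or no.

yes

Let D = diag(4, -12.4, 15.8, -10.9, 9.6); L, U the strict triangles.
T_GS = -(D+L)⁻¹U: row 0 first, T[0,4] = -(1.2)/(4) = -0.3000; later rows by forward substitution.
  T[0,:] = [+0.0000 +0.4750 -0.3750 -0.3250 -0.3000]
  T[1,:] = [+0.0000 -0.0498 +0.1280 +0.2921 -0.1379]
  T[2,:] = [+0.0000 +0.0213 -0.0387 -0.3061 +0.1549]
  T[3,:] = [+0.0000 +0.1441 -0.1105 -0.0308 -0.1021]
  T[4,:] = [+0.0000 +0.0542 -0.0450 +0.0174 -0.0664]
|eigenvalues of T|: 0.3445, 0.0972, 0.0766, 0.0150, 0.0000.
spectral radius ρ = 0.3445; 0.3445 < 1 ⇒ converges.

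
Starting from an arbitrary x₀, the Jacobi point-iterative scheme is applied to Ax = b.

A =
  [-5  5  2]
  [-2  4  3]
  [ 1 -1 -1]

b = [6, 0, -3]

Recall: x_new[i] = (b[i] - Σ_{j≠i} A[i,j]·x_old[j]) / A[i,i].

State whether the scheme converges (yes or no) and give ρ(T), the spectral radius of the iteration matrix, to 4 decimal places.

Diagonal D = diag(-5, 4, -1); L, U strict lower/upper.
Jacobi: T = -D⁻¹(L+U), T[2,1] = -(-1)/(-1) = -1.0000; T[2,2] = 0.
  T[0,:] = [+0.0000  +1.0000  +0.4000]
  T[1,:] = [+0.5000  +0.0000  -0.7500]
  T[2,:] = [+1.0000  -1.0000  +0.0000]
|λ(T)| sorted: 1.5097, 0.7933, 0.7933.
ρ = 1.5097; 1.5097 > 1 ⇒ diverges.

no, ρ = 1.5097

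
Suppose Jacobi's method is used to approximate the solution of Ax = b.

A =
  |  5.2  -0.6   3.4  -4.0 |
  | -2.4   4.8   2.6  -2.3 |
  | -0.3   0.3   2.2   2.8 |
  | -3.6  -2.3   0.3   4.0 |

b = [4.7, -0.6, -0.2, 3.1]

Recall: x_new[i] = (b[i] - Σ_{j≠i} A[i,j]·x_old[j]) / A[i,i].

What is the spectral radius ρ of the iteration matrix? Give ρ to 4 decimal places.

Diagonal D = diag(5.2, 4.8, 2.2, 4); L, U strict lower/upper.
Jacobi T = -D⁻¹(L+U): T[3,0] = -(-3.6)/(4) = +0.9000; T[3,3] = 0.
  T[0,:] = [+0.0000 +0.1154 -0.6538 +0.7692]
  T[1,:] = [+0.5000 +0.0000 -0.5417 +0.4792]
  T[2,:] = [+0.1364 -0.1364 +0.0000 -1.2727]
  T[3,:] = [+0.9000 +0.5750 -0.0750 +0.0000]
moduli |λ_i(T)| = 1.4868, 0.8974, 0.8974, 0.2404.
ρ(T) = max|λ| = 1.4868; 1.4868 > 1, so it fails to converge.

1.4868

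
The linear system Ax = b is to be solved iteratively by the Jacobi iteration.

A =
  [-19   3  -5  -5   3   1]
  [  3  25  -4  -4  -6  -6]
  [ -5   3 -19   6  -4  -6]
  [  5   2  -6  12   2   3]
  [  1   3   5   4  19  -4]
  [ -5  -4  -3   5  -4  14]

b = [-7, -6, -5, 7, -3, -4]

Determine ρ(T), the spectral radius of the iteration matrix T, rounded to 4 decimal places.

0.9288

Diagonal D = diag(-19, 25, -19, 12, 19, 14); L, U strict lower/upper.
Jacobi T = -D⁻¹(L+U): T[2,3] = -(6)/(-19) = +0.3158; T[2,2] = 0.
  T[0,:] = [+0.0000  +0.1579  -0.2632  -0.2632  +0.1579  +0.0526]
  T[1,:] = [-0.1200  +0.0000  +0.1600  +0.1600  +0.2400  +0.2400]
  T[2,:] = [-0.2632  +0.1579  +0.0000  +0.3158  -0.2105  -0.3158]
  T[3,:] = [-0.4167  -0.1667  +0.5000  +0.0000  -0.1667  -0.2500]
  T[4,:] = [-0.0526  -0.1579  -0.2632  -0.2105  +0.0000  +0.2105]
  T[5,:] = [+0.3571  +0.2857  +0.2143  -0.3571  +0.2857  +0.0000]
|eigenvalues of T|: 0.9288, 0.4264, 0.4264, 0.2193, 0.2193, 0.1567.
ρ = 0.9288; 0.9288 < 1 ⇒ converges.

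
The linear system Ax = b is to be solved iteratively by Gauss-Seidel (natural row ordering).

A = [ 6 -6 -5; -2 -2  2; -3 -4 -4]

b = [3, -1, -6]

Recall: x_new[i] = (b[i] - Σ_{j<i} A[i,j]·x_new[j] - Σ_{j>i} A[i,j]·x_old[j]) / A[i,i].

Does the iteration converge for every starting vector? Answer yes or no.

Diagonal D = diag(6, -2, -4); L, U strict lower/upper.
Gauss-Seidel: T = -(D+L)⁻¹U, row 0 first, T[0,2] = -(-5)/(6) = +0.8333; later rows by forward substitution.
  T[0,:] = [+0.0000 +1.0000 +0.8333]
  T[1,:] = [+0.0000 -1.0000 +0.1667]
  T[2,:] = [+0.0000 +0.2500 -0.7917]
|eigenvalues of T|: 1.1250, 0.6667, 0.0000.
spectral radius ρ = 1.1250; 1.1250 > 1 ⇒ diverges.

no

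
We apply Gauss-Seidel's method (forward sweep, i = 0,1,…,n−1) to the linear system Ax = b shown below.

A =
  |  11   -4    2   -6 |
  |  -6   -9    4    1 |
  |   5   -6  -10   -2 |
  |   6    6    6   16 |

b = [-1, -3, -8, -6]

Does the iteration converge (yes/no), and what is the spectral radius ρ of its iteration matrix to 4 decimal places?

Write A = D+L+U with D = diag(11, -9, -10, 16).
T_GS = -(D+L)⁻¹U: row 0 first, T[0,1] = -(-4)/(11) = +0.3636; later rows by forward substitution.
  T[0,:] = [+0.0000 +0.3636 -0.1818 +0.5455]
  T[1,:] = [+0.0000 -0.2424 +0.5657 -0.2525]
  T[2,:] = [+0.0000 +0.3273 -0.4303 +0.2242]
  T[3,:] = [+0.0000 -0.1682 +0.0174 -0.1939]
moduli |λ_i(T)| = 0.8458, 0.1306, 0.1097, 0.0000.
ρ(T) = max|λ| = 0.8458; 0.8458 < 1, so it converges for any x₀.

yes, ρ = 0.8458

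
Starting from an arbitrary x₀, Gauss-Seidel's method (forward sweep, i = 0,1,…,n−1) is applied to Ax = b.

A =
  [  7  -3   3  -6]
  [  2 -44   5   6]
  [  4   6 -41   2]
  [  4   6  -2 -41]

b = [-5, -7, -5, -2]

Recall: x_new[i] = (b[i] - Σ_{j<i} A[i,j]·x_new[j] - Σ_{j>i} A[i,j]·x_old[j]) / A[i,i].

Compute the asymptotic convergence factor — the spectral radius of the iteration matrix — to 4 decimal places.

0.1582

Split A = D + L + U, D = diag(7, -44, -41, -41).
Gauss-Seidel: T = -(D+L)⁻¹U, row 0 first, T[0,1] = -(-3)/(7) = +0.4286; later rows by forward substitution.
  T[0,:] = [+0.0000  +0.4286  -0.4286  +0.8571]
  T[1,:] = [+0.0000  +0.0195  +0.0942  +0.1753]
  T[2,:] = [+0.0000  +0.0447  -0.0280  +0.1581]
  T[3,:] = [+0.0000  +0.0425  -0.0267  +0.1016]
|λ(T)| sorted: 0.1582, 0.0383, 0.0383, 0.0000.
ρ = 0.1582; 0.1582 < 1 ⇒ converges.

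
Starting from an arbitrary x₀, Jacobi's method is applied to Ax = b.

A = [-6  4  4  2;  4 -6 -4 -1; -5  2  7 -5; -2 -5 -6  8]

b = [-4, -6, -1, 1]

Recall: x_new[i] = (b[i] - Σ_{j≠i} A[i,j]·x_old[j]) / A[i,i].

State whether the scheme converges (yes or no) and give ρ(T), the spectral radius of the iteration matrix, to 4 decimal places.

no, ρ = 1.2988

A = D + L + U where D = diag(-6, -6, 7, 8).
T_J = -D⁻¹(L+U): T[1,3] = -(-1)/(-6) = -0.1667; T[1,1] = 0.
  T[0,:] = [+0.0000 +0.6667 +0.6667 +0.3333]
  T[1,:] = [+0.6667 +0.0000 -0.6667 -0.1667]
  T[2,:] = [+0.7143 -0.2857 +0.0000 +0.7143]
  T[3,:] = [+0.2500 +0.6250 +0.7500 +0.0000]
|roots of det(T-λI)|: 1.2988, 1.0368, 0.6083, 0.3463.
ρ(T) = max|λ| = 1.2988; 1.2988 > 1 ⇒ diverges.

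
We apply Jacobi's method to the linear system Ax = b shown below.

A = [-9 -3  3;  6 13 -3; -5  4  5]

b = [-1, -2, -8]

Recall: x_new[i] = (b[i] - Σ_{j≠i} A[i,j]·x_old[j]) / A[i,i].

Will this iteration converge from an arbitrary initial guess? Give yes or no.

Diagonal D = diag(-9, 13, 5); L, U strict lower/upper.
Jacobi T = -D⁻¹(L+U): T[2,0] = -(-5)/(5) = +1.0000; T[2,2] = 0.
  T[0,:] = [+0.0000, -0.3333, +0.3333]
  T[1,:] = [-0.4615, +0.0000, +0.2308]
  T[2,:] = [+1.0000, -0.8000, +0.0000]
|roots of det(T-λI)|: 0.6145, 0.4462, 0.1683.
ρ(T) = max|λ| = 0.6145; 0.6145 < 1 ⇒ converges.

yes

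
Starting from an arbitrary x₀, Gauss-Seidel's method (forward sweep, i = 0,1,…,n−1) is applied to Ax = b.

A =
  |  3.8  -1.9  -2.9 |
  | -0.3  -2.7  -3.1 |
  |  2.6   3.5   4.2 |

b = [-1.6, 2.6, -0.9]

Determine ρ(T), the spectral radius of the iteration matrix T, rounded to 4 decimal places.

0.8961

Let D = diag(3.8, -2.7, 4.2); L, U the strict triangles.
GS T = -(D+L)⁻¹U: row 0 first, T[0,1] = -(-1.9)/(3.8) = +0.5000; later rows by forward substitution.
  T[0,:] = [+0.0000, +0.5000, +0.7632]
  T[1,:] = [+0.0000, -0.0556, -1.2329]
  T[2,:] = [+0.0000, -0.2632, +0.5550]
|roots of det(T-λI)|: 0.8961, 0.3966, 0.0000.
ρ = 0.8961; 0.8961 < 1, so it converges for any x₀.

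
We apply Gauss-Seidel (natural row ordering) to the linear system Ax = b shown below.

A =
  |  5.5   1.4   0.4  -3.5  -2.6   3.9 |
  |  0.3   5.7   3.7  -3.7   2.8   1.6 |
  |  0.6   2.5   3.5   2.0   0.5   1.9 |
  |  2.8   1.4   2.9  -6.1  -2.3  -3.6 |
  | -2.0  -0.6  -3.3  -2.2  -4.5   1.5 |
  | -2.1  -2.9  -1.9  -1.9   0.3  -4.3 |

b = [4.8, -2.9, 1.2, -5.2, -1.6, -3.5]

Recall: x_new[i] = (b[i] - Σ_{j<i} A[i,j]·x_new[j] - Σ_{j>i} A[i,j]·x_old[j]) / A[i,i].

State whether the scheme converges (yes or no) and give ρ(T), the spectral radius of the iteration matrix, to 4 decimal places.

no, ρ = 1.3696

Write A = D+L+U with D = diag(5.5, 5.7, 3.5, -6.1, -4.5, -4.3).
Gauss-Seidel: T = -(D+L)⁻¹U, row 0 first, T[0,2] = -(0.4)/(5.5) = -0.0727; later rows by forward substitution.
  T[0,:] = [+0.0000, -0.2545, -0.0727, +0.6364, +0.4727, -0.7091]
  T[1,:] = [+0.0000, +0.0134, -0.6453, +0.6156, -0.5161, -0.2434]
  T[2,:] = [+0.0000, +0.0341, +0.4734, -1.1203, +0.1448, -0.2475]
  T[3,:] = [+0.0000, -0.0976, +0.0436, -0.0992, -0.2097, -1.0891]
  T[4,:] = [+0.0000, +0.1341, -0.2501, +0.5051, -0.1449, +1.3949]
  T[5,:] = [+0.0000, +0.1527, +0.2248, -0.1519, +0.1358, +1.1984]
|roots of det(T-λI)|: 1.3696, 0.4532, 0.4532, 0.1825, 0.1129, 0.0000.
ρ = 1.3696; 1.3696 > 1: divergent.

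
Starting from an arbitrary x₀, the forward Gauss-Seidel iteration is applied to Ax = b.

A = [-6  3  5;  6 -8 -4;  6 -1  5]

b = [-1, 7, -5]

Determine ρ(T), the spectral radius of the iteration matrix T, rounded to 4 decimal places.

0.9245

Let D = diag(-6, -8, 5); L, U the strict triangles.
GS T = -(D+L)⁻¹U: row 0 first, T[0,2] = -(5)/(-6) = +0.8333; later rows by forward substitution.
  T[0,:] = [+0.0000, +0.5000, +0.8333]
  T[1,:] = [+0.0000, +0.3750, +0.1250]
  T[2,:] = [+0.0000, -0.5250, -0.9750]
moduli |λ_i(T)| = 0.9245, 0.3245, 0.0000.
spectral radius ρ = 0.9245; 0.9245 < 1, so it converges for any x₀.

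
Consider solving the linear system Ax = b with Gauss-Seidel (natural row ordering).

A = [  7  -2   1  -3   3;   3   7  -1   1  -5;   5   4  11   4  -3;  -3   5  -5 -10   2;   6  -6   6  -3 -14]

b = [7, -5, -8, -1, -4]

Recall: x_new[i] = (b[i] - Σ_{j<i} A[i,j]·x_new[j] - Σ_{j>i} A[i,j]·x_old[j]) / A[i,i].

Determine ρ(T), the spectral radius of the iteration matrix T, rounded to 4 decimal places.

Split A = D + L + U, D = diag(7, 7, 11, -10, -14).
GS T = -(D+L)⁻¹U: row 0 first, T[0,1] = -(-2)/(7) = +0.2857; later rows by forward substitution.
  T[0,:] = [+0.0000 +0.2857 -0.1429 +0.4286 -0.4286]
  T[1,:] = [+0.0000 -0.1224 +0.2041 -0.3265 +0.8980]
  T[2,:] = [+0.0000 -0.0853 -0.0093 -0.4397 +0.1410]
  T[3,:] = [+0.0000 -0.1043 +0.1495 -0.0720 +0.7071]
  T[4,:] = [+0.0000 +0.1607 -0.1847 +0.1506 -0.6596]
|roots of det(T-λI)|: 0.8783, 0.1563, 0.0963, 0.0963, 0.0000.
spectral radius ρ = 0.8783; 0.8783 < 1: convergent.

0.8783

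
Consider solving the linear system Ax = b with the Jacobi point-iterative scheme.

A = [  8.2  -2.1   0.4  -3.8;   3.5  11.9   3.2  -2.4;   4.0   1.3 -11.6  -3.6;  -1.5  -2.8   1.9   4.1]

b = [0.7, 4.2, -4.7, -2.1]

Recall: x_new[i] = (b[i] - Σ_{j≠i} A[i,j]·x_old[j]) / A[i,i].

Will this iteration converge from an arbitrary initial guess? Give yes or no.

Let D = diag(8.2, 11.9, -11.6, 4.1); L, U the strict triangles.
Jacobi: T = -D⁻¹(L+U), T[3,2] = -(1.9)/(4.1) = -0.4634; T[3,3] = 0.
  T[0,:] = [+0.0000  +0.2561  -0.0488  +0.4634]
  T[1,:] = [-0.2941  +0.0000  -0.2689  +0.2017]
  T[2,:] = [+0.3448  +0.1121  +0.0000  -0.3103]
  T[3,:] = [+0.3659  +0.6829  -0.4634  +0.0000]
|eigenvalues of T|: 0.6948, 0.4441, 0.4441, 0.0575.
ρ = 0.6948; 0.6948 < 1 ⇒ converges.

yes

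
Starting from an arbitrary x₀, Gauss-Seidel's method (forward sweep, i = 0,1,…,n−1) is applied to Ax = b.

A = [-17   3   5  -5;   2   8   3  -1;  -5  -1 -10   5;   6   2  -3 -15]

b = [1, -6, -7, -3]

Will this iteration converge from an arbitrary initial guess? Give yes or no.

yes

Split A = D + L + U, D = diag(-17, 8, -10, -15).
GS T = -(D+L)⁻¹U: row 0 first, T[0,3] = -(-5)/(-17) = -0.2941; later rows by forward substitution.
  T[0,:] = [+0.0000 +0.1765 +0.2941 -0.2941]
  T[1,:] = [+0.0000 -0.0441 -0.4485 +0.1985]
  T[2,:] = [+0.0000 -0.0838 -0.1022 +0.6272]
  T[3,:] = [+0.0000 +0.0815 +0.0783 -0.2166]
|eigenvalues of T|: 0.5341, 0.1574, 0.1574, 0.0000.
spectral radius ρ = 0.5341; 0.5341 < 1, so it converges for any x₀.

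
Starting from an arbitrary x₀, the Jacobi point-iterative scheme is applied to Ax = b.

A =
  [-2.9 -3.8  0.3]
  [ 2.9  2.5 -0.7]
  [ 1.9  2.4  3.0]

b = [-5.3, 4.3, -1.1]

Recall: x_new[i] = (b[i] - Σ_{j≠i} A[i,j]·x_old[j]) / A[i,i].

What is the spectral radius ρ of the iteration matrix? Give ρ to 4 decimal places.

1.2242

Diagonal D = diag(-2.9, 2.5, 3); L, U strict lower/upper.
Jacobi: T = -D⁻¹(L+U), T[1,2] = -(-0.7)/(2.5) = +0.2800; T[1,1] = 0.
  T[0,:] = [+0.0000  -1.3103  +0.1034]
  T[1,:] = [-1.1600  +0.0000  +0.2800]
  T[2,:] = [-0.6333  -0.8000  +0.0000]
moduli |λ_i(T)| = 1.2242, 0.9384, 0.2858.
ρ = 1.2242; 1.2242 > 1, so it fails to converge.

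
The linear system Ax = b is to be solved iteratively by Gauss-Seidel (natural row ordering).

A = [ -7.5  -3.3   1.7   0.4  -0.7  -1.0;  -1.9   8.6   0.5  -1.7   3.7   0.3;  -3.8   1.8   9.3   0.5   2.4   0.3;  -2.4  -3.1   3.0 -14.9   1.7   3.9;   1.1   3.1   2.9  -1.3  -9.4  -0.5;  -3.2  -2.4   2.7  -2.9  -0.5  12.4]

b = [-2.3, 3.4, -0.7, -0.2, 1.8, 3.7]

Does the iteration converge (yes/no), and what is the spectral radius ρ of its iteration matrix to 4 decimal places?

Diagonal D = diag(-7.5, 8.6, 9.3, -14.9, -9.4, 12.4); L, U strict lower/upper.
T_GS = -(D+L)⁻¹U: row 0 first, T[0,2] = -(1.7)/(-7.5) = +0.2267; later rows by forward substitution.
  T[0,:] = [+0.0000, -0.4400, +0.2267, +0.0533, -0.0933, -0.1333]
  T[1,:] = [+0.0000, -0.0972, -0.0081, +0.2095, -0.4509, -0.0643]
  T[2,:] = [+0.0000, -0.1610, +0.0942, -0.0725, -0.2089, -0.0743]
  T[3,:] = [+0.0000, +0.0587, -0.0159, -0.0668, +0.1809, +0.2817]
  T[4,:] = [+0.0000, -0.1413, +0.0551, +0.0622, -0.2491, -0.1519]
  T[5,:] = [+0.0000, -0.0893, +0.0349, +0.0570, -0.0336, +0.0291]
moduli |λ_i(T)| = 0.5237, 0.1839, 0.1839, 0.0532, 0.0023, 0.0000.
spectral radius ρ = 0.5237; 0.5237 < 1: convergent.

yes, ρ = 0.5237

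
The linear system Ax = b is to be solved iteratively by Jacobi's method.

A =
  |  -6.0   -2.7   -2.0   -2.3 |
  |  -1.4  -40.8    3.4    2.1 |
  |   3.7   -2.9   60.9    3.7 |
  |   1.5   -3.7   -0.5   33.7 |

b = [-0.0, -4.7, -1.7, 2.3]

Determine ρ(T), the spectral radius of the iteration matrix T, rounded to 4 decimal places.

0.2755

A = D + L + U where D = diag(-6, -40.8, 60.9, 33.7).
T_J = -D⁻¹(L+U): T[2,1] = -(-2.9)/(60.9) = +0.0476; T[2,2] = 0.
  T[0,:] = [+0.0000, -0.4500, -0.3333, -0.3833]
  T[1,:] = [-0.0343, +0.0000, +0.0833, +0.0515]
  T[2,:] = [-0.0608, +0.0476, +0.0000, -0.0608]
  T[3,:] = [-0.0445, +0.1098, +0.0148, +0.0000]
eigenvalue magnitudes: 0.2755, 0.1952, 0.0935, 0.0132.
ρ(T) = max|λ| = 0.2755; 0.2755 < 1: convergent.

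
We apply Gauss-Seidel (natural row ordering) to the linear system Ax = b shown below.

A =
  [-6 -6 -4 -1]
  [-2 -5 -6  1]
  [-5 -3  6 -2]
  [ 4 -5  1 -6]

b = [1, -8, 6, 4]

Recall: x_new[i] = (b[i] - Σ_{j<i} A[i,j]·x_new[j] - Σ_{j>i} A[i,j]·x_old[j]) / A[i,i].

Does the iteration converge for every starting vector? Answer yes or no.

Let D = diag(-6, -5, 6, -6); L, U the strict triangles.
Gauss-Seidel: T = -(D+L)⁻¹U, row 0 first, T[0,3] = -(-1)/(-6) = -0.1667; later rows by forward substitution.
  T[0,:] = [+0.0000  -1.0000  -0.6667  -0.1667]
  T[1,:] = [+0.0000  +0.4000  -0.9333  +0.2667]
  T[2,:] = [+0.0000  -0.6333  -1.0222  +0.3278]
  T[3,:] = [+0.0000  -1.1056  +0.1630  -0.2787]
|roots of det(T-λI)|: 1.2031, 0.6455, 0.3434, 0.0000.
ρ(T) = max|λ| = 1.2031; 1.2031 > 1: divergent.

no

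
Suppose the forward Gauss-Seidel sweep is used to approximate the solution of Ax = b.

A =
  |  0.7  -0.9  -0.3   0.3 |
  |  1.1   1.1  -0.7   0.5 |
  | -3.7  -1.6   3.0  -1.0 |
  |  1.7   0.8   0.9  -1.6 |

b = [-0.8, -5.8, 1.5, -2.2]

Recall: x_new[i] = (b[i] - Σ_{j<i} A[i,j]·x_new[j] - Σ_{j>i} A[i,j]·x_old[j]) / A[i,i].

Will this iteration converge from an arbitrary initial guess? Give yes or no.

no

Diagonal D = diag(0.7, 1.1, 3, -1.6); L, U strict lower/upper.
Gauss-Seidel: T = -(D+L)⁻¹U, row 0 first, T[0,3] = -(0.3)/(0.7) = -0.4286; later rows by forward substitution.
  T[0,:] = [+0.0000  +1.2857  +0.4286  -0.4286]
  T[1,:] = [+0.0000  -1.2857  +0.2078  -0.0260]
  T[2,:] = [+0.0000  +0.9000  +0.6394  -0.2091]
  T[3,:] = [+0.0000  +1.2295  +0.9189  -0.5860]
|roots of det(T-λI)|: 1.3745, 0.5357, 0.3935, 0.0000.
ρ = 1.3745; 1.3745 > 1 ⇒ diverges.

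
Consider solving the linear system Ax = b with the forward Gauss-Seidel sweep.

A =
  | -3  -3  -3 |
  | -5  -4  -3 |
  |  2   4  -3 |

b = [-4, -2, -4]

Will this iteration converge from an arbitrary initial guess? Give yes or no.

Write A = D+L+U with D = diag(-3, -4, -3).
GS T = -(D+L)⁻¹U: row 0 first, T[0,2] = -(-3)/(-3) = -1.0000; later rows by forward substitution.
  T[0,:] = [+0.0000, -1.0000, -1.0000]
  T[1,:] = [+0.0000, +1.2500, +0.5000]
  T[2,:] = [+0.0000, +1.0000, -0.0000]
|λ(T)| sorted: 1.5687, 0.3187, 0.0000.
ρ = 1.5687; 1.5687 > 1 ⇒ diverges.

no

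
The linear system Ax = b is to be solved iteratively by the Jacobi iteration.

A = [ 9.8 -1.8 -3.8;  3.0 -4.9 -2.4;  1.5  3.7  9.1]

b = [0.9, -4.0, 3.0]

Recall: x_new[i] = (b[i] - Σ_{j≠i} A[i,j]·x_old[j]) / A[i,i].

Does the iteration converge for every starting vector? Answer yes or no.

yes

Split A = D + L + U, D = diag(9.8, -4.9, 9.1).
T_J = -D⁻¹(L+U): T[2,1] = -(3.7)/(9.1) = -0.4066; T[2,2] = 0.
  T[0,:] = [+0.0000, +0.1837, +0.3878]
  T[1,:] = [+0.6122, +0.0000, -0.4898]
  T[2,:] = [-0.1648, -0.4066, +0.0000]
|λ(T)| sorted: 0.6166, 0.3640, 0.3640.
ρ = 0.6166; 0.6166 < 1, so it converges for any x₀.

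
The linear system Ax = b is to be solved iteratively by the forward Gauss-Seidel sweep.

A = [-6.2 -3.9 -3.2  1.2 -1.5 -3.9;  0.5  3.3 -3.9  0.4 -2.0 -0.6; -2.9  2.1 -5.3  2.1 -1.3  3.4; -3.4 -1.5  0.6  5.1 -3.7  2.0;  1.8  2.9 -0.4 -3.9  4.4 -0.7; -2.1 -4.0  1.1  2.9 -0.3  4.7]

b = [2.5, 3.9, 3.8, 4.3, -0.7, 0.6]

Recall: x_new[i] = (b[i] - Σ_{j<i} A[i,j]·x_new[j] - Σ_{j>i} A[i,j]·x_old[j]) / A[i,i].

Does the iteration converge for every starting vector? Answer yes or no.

no

Split A = D + L + U, D = diag(-6.2, 3.3, -5.3, 5.1, 4.4, 4.7).
Gauss-Seidel: T = -(D+L)⁻¹U, row 0 first, T[0,2] = -(-3.2)/(-6.2) = -0.5161; later rows by forward substitution.
  T[0,:] = [+0.0000, -0.6290, -0.5161, +0.1935, -0.2419, -0.6290]
  T[1,:] = [+0.0000, +0.0953, +1.2600, -0.1505, +0.6427, +0.2771]
  T[2,:] = [+0.0000, +0.3820, +0.7817, +0.2307, +0.1418, +1.0955]
  T[3,:] = [+0.0000, -0.4363, -0.0655, +0.0576, +0.7366, -0.8589]
  T[4,:] = [+0.0000, -0.1574, -0.6063, +0.0921, +0.3411, -0.4279]
  T[5,:] = [+0.0000, -0.0302, +0.6605, -0.1253, -0.0270, +0.2010]
|roots of det(T-λI)|: 1.3722, 0.8975, 0.7425, 0.1446, 0.1149, 0.0000.
spectral radius ρ = 1.3722; 1.3722 > 1: divergent.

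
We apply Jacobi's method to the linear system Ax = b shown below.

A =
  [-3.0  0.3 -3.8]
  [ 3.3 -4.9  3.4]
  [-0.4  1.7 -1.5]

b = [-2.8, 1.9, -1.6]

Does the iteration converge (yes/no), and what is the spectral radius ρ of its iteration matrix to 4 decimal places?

no, ρ = 1.3803

Write A = D+L+U with D = diag(-3, -4.9, -1.5).
T_J = -D⁻¹(L+U): T[2,0] = -(-0.4)/(-1.5) = -0.2667; T[2,2] = 0.
  T[0,:] = [+0.0000 +0.1000 -1.2667]
  T[1,:] = [+0.6735 +0.0000 +0.6939]
  T[2,:] = [-0.2667 +1.1333 +0.0000]
eigenvalue magnitudes: 1.3803, 0.8449, 0.8449.
ρ = 1.3803; 1.3803 > 1, so it fails to converge.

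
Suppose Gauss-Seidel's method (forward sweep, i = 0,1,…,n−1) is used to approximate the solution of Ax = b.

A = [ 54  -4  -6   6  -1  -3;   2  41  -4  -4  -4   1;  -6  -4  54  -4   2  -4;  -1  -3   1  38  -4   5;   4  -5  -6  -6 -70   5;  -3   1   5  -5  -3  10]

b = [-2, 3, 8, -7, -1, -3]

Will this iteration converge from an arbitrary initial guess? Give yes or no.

Write A = D+L+U with D = diag(54, 41, 54, 38, -70, 10).
T_GS = -(D+L)⁻¹U: row 0 first, T[0,2] = -(-6)/(54) = +0.1111; later rows by forward substitution.
  T[0,:] = [+0.0000  +0.0741  +0.1111  -0.1111  +0.0185  +0.0556]
  T[1,:] = [+0.0000  -0.0036  +0.0921  +0.1030  +0.0967  -0.0271]
  T[2,:] = [+0.0000  +0.0080  +0.0192  +0.0694  -0.0278  +0.0782]
  T[3,:] = [+0.0000  +0.0015  +0.0097  +0.0034  +0.1141  -0.1343]
  T[4,:] = [+0.0000  +0.0037  -0.0027  -0.0199  -0.0132  +0.0813]
  T[5,:] = [+0.0000  +0.0204  +0.0186  -0.0826  +0.0629  -0.0625]
|λ(T)| sorted: 0.1807, 0.0735, 0.0579, 0.0579, 0.0271, 0.0000.
spectral radius ρ = 0.1807; 0.1807 < 1 ⇒ converges.

yes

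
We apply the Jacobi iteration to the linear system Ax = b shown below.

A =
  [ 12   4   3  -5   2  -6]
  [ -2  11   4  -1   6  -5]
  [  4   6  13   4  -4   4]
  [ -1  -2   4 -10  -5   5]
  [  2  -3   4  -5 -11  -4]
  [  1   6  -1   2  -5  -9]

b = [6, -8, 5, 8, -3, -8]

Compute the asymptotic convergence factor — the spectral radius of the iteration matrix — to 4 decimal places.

Write A = D+L+U with D = diag(12, 11, 13, -10, -11, -9).
Jacobi T = -D⁻¹(L+U): T[5,3] = -(2)/(-9) = +0.2222; T[5,5] = 0.
  T[0,:] = [+0.0000, -0.3333, -0.2500, +0.4167, -0.1667, +0.5000]
  T[1,:] = [+0.1818, +0.0000, -0.3636, +0.0909, -0.5455, +0.4545]
  T[2,:] = [-0.3077, -0.4615, +0.0000, -0.3077, +0.3077, -0.3077]
  T[3,:] = [-0.1000, -0.2000, +0.4000, +0.0000, -0.5000, +0.5000]
  T[4,:] = [+0.1818, -0.2727, +0.3636, -0.4545, +0.0000, -0.3636]
  T[5,:] = [+0.1111, +0.6667, -0.1111, +0.2222, -0.5556, +0.0000]
moduli |λ_i(T)| = 1.2965, 0.6451, 0.6451, 0.3887, 0.3887, 0.3322.
spectral radius ρ = 1.2965; 1.2965 > 1 ⇒ diverges.

1.2965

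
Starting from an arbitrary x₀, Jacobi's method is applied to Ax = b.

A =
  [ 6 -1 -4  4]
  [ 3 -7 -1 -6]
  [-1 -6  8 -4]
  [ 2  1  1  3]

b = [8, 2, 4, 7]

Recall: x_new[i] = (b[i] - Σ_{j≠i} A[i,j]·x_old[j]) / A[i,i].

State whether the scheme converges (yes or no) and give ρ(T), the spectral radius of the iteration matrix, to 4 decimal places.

Diagonal D = diag(6, -7, 8, 3); L, U strict lower/upper.
Jacobi T = -D⁻¹(L+U): T[0,2] = -(-4)/(6) = +0.6667; T[0,0] = 0.
  T[0,:] = [+0.0000, +0.1667, +0.6667, -0.6667]
  T[1,:] = [+0.4286, +0.0000, -0.1429, -0.8571]
  T[2,:] = [+0.1250, +0.7500, +0.0000, +0.5000]
  T[3,:] = [-0.6667, -0.3333, -0.3333, +0.0000]
moduli |λ_i(T)| = 1.1321, 0.7866, 0.6315, 0.6315.
ρ(T) = max|λ| = 1.1321; 1.1321 > 1: divergent.

no, ρ = 1.1321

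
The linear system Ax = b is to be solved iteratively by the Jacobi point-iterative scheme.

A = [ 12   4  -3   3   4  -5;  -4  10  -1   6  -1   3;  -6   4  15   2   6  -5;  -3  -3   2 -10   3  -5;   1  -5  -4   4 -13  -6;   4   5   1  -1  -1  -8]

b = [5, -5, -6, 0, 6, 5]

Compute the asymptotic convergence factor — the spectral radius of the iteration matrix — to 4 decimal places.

Let D = diag(12, 10, 15, -10, -13, -8); L, U the strict triangles.
Jacobi T = -D⁻¹(L+U): T[3,0] = -(-3)/(-10) = -0.3000; T[3,3] = 0.
  T[0,:] = [+0.0000  -0.3333  +0.2500  -0.2500  -0.3333  +0.4167]
  T[1,:] = [+0.4000  +0.0000  +0.1000  -0.6000  +0.1000  -0.3000]
  T[2,:] = [+0.4000  -0.2667  +0.0000  -0.1333  -0.4000  +0.3333]
  T[3,:] = [-0.3000  -0.3000  +0.2000  +0.0000  +0.3000  -0.5000]
  T[4,:] = [+0.0769  -0.3846  -0.3077  +0.3077  +0.0000  -0.4615]
  T[5,:] = [+0.5000  +0.6250  +0.1250  -0.1250  -0.1250  +0.0000]
|eigenvalues of T|: 1.1465, 0.7553, 0.7553, 0.5360, 0.2029, 0.1133.
ρ = 1.1465; 1.1465 > 1, so it fails to converge.

1.1465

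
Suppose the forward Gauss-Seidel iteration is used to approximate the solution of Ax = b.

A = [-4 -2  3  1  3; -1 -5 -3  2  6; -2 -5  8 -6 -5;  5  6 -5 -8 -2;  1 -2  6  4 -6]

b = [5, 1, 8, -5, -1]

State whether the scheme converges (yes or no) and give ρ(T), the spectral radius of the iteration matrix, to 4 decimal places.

Diagonal D = diag(-4, -5, 8, -8, -6); L, U strict lower/upper.
GS T = -(D+L)⁻¹U: row 0 first, T[0,1] = -(-2)/(-4) = -0.5000; later rows by forward substitution.
  T[0,:] = [+0.0000 -0.5000 +0.7500 +0.2500 +0.7500]
  T[1,:] = [+0.0000 +0.1000 -0.7500 +0.3500 +1.0500]
  T[2,:] = [+0.0000 -0.0625 -0.2813 +1.0312 +1.4687]
  T[3,:] = [+0.0000 -0.1984 +0.0820 -0.2258 +0.0883]
  T[4,:] = [+0.0000 -0.3115 +0.1484 +0.8057 +1.3026]
|roots of det(T-λI)|: 1.3929, 0.4150, 0.4150, 0.0391, 0.0000.
ρ(T) = max|λ| = 1.3929; 1.3929 > 1 ⇒ diverges.

no, ρ = 1.3929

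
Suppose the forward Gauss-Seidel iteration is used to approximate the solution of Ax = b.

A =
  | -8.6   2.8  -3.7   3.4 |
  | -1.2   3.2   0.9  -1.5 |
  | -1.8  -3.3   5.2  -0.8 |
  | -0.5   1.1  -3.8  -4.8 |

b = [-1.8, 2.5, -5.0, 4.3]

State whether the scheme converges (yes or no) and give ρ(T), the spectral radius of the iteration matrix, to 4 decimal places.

yes, ρ = 0.6333

A = D + L + U where D = diag(-8.6, 3.2, 5.2, -4.8).
GS T = -(D+L)⁻¹U: row 0 first, T[0,3] = -(3.4)/(-8.6) = +0.3953; later rows by forward substitution.
  T[0,:] = [+0.0000, +0.3256, -0.4302, +0.3953]
  T[1,:] = [+0.0000, +0.1221, -0.4426, +0.6170]
  T[2,:] = [+0.0000, +0.1902, -0.4298, +0.6823]
  T[3,:] = [+0.0000, -0.1565, +0.2836, -0.4399]
moduli |λ_i(T)| = 0.6333, 0.1319, 0.0176, 0.0000.
ρ = 0.6333; 0.6333 < 1: convergent.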